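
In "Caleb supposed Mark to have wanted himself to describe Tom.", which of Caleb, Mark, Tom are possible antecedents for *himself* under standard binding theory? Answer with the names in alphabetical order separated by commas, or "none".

*himself* is a reflexive; Principle A requires it to be bound within its binding domain — the clause headed by 'wanted'.
— Caleb: subject of the matrix clause; c-commands the reflexive but lies outside its binding domain — cannot bind it (Principle A).
— Mark: subject of the clause headed by 'wanted'; c-commands the reflexive within its binding domain — allowed (Principle A).
— Tom: object of the clause headed by 'describe'; does not c-command the reflexive — cannot bind it (Principle A).

Mark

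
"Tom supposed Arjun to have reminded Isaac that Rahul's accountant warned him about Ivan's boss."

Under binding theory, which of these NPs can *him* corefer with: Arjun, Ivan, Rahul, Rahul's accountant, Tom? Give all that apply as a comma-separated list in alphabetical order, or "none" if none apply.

*him* is a pronoun; Principle B requires it to be free in its binding domain — the clause headed by 'warned'.
— Arjun: subject of the clause headed by 'reminded'; c-commands the pronoun but lies outside its binding domain — allowed.
— Ivan: possessor inside the second object DP of the clause headed by 'warned'; is c-commanded by the pronoun; coreference would bind this R-expression — blocked (Principle C).
— Rahul: possessor inside the subject DP of the clause headed by 'warned'; does not c-command the pronoun — Principle B does not apply; allowed.
— Rahul's accountant: subject of the clause headed by 'warned'; c-commands the pronoun within its binding domain — blocked (Principle B).
— Tom: subject of the matrix clause; c-commands the pronoun but lies outside its binding domain — allowed.

Arjun, Rahul, Tom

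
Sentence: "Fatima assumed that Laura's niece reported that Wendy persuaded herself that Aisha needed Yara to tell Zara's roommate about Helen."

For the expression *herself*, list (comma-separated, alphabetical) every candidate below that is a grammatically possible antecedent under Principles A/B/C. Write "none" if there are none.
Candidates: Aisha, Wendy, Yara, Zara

*herself* is a reflexive; Principle A requires it to be bound within its binding domain — the clause headed by 'persuaded'.
— Aisha: subject of the clause headed by 'needed'; does not c-command the reflexive — cannot bind it (Principle A).
— Wendy: subject of the clause headed by 'persuaded'; c-commands the reflexive within its binding domain — allowed (Principle A).
— Yara: subject of the clause headed by 'tell'; does not c-command the reflexive — cannot bind it (Principle A).
— Zara: possessor inside the object DP of the clause headed by 'tell'; does not c-command the reflexive — cannot bind it (Principle A).

Wendy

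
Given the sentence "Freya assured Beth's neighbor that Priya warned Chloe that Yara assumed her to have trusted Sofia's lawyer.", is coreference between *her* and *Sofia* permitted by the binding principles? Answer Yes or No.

*her* is a pronoun; Principle B requires it to be free in its binding domain — the clause headed by 'assumed'.
— Sofia: possessor inside the object DP of the clause headed by 'trusted'; is c-commanded by the pronoun; coreference would bind this R-expression — blocked (Principle C).

No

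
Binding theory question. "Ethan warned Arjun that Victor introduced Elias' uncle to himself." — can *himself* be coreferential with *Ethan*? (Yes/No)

*himself* is a reflexive; Principle A requires it to be bound within its binding domain — the clause headed by 'introduced'.
— Ethan: subject of the matrix clause; c-commands the reflexive but lies outside its binding domain — cannot bind it (Principle A).

No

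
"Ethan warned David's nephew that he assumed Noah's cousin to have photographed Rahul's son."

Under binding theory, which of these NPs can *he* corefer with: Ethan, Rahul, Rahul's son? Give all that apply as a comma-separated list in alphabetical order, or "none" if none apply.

Ethan

*he* is a pronoun; Principle B requires it to be free in its binding domain — the clause headed by 'assumed'.
— Ethan: subject of the matrix clause; c-commands the pronoun but lies outside its binding domain — allowed.
— Rahul: possessor inside the object DP of the clause headed by 'photographed'; is c-commanded by the pronoun; coreference would bind this R-expression — blocked (Principle C).
— Rahul's son: object of the clause headed by 'photographed'; is c-commanded by the pronoun; coreference would bind this R-expression — blocked (Principle C).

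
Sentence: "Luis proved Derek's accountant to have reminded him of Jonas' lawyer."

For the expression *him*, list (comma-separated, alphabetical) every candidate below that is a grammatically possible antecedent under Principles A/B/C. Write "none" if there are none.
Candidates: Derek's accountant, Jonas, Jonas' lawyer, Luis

*him* is a pronoun; Principle B requires it to be free in its binding domain — the clause headed by 'reminded'.
— Derek's accountant: subject of the clause headed by 'reminded'; c-commands the pronoun within its binding domain — blocked (Principle B).
— Jonas: possessor inside the second object DP of the clause headed by 'reminded'; is c-commanded by the pronoun; coreference would bind this R-expression — blocked (Principle C).
— Jonas' lawyer: second object of the clause headed by 'reminded'; is c-commanded by the pronoun; coreference would bind this R-expression — blocked (Principle C).
— Luis: subject of the matrix clause; c-commands the pronoun but lies outside its binding domain — allowed.

Luis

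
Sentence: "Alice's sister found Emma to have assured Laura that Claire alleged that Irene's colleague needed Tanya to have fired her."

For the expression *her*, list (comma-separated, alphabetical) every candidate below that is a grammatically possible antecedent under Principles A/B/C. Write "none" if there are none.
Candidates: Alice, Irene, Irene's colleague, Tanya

*her* is a pronoun; Principle B requires it to be free in its binding domain — the clause headed by 'fired'.
— Alice: possessor inside the subject DP of the matrix clause; does not c-command the pronoun — Principle B does not apply; allowed.
— Irene: possessor inside the subject DP of the clause headed by 'needed'; does not c-command the pronoun — Principle B does not apply; allowed.
— Irene's colleague: subject of the clause headed by 'needed'; c-commands the pronoun but lies outside its binding domain — allowed.
— Tanya: subject of the clause headed by 'fired'; c-commands the pronoun within its binding domain — blocked (Principle B).

Alice, Irene, Irene's colleague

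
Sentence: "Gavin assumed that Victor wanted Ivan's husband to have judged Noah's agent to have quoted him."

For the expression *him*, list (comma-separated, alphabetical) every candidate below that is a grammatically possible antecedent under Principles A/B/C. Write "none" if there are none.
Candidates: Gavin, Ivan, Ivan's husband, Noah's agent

Gavin, Ivan, Ivan's husband

*him* is a pronoun; Principle B requires it to be free in its binding domain — the clause headed by 'quoted'.
— Gavin: subject of the matrix clause; c-commands the pronoun but lies outside its binding domain — allowed.
— Ivan: possessor inside the subject DP of the clause headed by 'judged'; does not c-command the pronoun — Principle B does not apply; allowed.
— Ivan's husband: subject of the clause headed by 'judged'; c-commands the pronoun but lies outside its binding domain — allowed.
— Noah's agent: subject of the clause headed by 'quoted'; c-commands the pronoun within its binding domain — blocked (Principle B).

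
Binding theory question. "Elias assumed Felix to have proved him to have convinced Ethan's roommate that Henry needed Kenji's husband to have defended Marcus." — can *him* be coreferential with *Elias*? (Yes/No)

Yes

*him* is a pronoun; Principle B requires it to be free in its binding domain — the clause headed by 'proved'.
— Elias: subject of the matrix clause; c-commands the pronoun but lies outside its binding domain — allowed.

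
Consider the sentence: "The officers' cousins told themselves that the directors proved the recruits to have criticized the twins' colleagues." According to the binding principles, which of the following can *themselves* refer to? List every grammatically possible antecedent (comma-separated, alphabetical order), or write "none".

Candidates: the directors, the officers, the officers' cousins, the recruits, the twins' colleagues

*themselves* is a reflexive; Principle A requires it to be bound within its binding domain — the matrix clause.
— the directors: subject of the clause headed by 'proved'; does not c-command the reflexive — cannot bind it (Principle A).
— the officers: possessor inside the subject DP of the matrix clause; does not c-command the reflexive — cannot bind it (Principle A).
— the officers' cousins: subject of the matrix clause; c-commands the reflexive within its binding domain — allowed (Principle A).
— the recruits: subject of the clause headed by 'criticized'; does not c-command the reflexive — cannot bind it (Principle A).
— the twins' colleagues: object of the clause headed by 'criticized'; does not c-command the reflexive — cannot bind it (Principle A).

the officers' cousins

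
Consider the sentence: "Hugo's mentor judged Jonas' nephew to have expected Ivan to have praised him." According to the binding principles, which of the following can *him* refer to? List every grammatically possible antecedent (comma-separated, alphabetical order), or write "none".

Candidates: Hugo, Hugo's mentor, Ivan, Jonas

Hugo, Hugo's mentor, Jonas

*him* is a pronoun; Principle B requires it to be free in its binding domain — the clause headed by 'praised'.
— Hugo: possessor inside the subject DP of the matrix clause; does not c-command the pronoun — Principle B does not apply; allowed.
— Hugo's mentor: subject of the matrix clause; c-commands the pronoun but lies outside its binding domain — allowed.
— Ivan: subject of the clause headed by 'praised'; c-commands the pronoun within its binding domain — blocked (Principle B).
— Jonas: possessor inside the subject DP of the clause headed by 'expected'; does not c-command the pronoun — Principle B does not apply; allowed.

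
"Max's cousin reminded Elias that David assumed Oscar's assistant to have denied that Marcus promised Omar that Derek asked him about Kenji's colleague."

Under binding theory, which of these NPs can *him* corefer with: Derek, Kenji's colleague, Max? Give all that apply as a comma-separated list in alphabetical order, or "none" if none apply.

*him* is a pronoun; Principle B requires it to be free in its binding domain — the clause headed by 'asked'.
— Derek: subject of the clause headed by 'asked'; c-commands the pronoun within its binding domain — blocked (Principle B).
— Kenji's colleague: second object of the clause headed by 'asked'; is c-commanded by the pronoun; coreference would bind this R-expression — blocked (Principle C).
— Max: possessor inside the subject DP of the matrix clause; does not c-command the pronoun — Principle B does not apply; allowed.

Max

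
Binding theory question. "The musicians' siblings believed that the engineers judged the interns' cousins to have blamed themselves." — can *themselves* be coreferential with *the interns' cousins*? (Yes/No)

*themselves* is a reflexive; Principle A requires it to be bound within its binding domain — the clause headed by 'blamed'.
— the interns' cousins: subject of the clause headed by 'blamed'; c-commands the reflexive within its binding domain — allowed (Principle A).

Yes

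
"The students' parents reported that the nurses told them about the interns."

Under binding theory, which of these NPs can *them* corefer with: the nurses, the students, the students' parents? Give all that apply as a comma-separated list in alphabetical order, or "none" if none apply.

*them* is a pronoun; Principle B requires it to be free in its binding domain — the clause headed by 'told'.
— the nurses: subject of the clause headed by 'told'; c-commands the pronoun within its binding domain — blocked (Principle B).
— the students: possessor inside the subject DP of the matrix clause; does not c-command the pronoun — Principle B does not apply; allowed.
— the students' parents: subject of the matrix clause; c-commands the pronoun but lies outside its binding domain — allowed.

the students, the students' parents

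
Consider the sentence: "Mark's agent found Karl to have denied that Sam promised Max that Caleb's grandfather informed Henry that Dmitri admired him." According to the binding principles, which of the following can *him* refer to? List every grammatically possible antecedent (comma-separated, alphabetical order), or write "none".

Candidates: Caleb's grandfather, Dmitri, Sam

*him* is a pronoun; Principle B requires it to be free in its binding domain — the clause headed by 'admired'.
— Caleb's grandfather: subject of the clause headed by 'informed'; c-commands the pronoun but lies outside its binding domain — allowed.
— Dmitri: subject of the clause headed by 'admired'; c-commands the pronoun within its binding domain — blocked (Principle B).
— Sam: subject of the clause headed by 'promised'; c-commands the pronoun but lies outside its binding domain — allowed.

Caleb's grandfather, Sam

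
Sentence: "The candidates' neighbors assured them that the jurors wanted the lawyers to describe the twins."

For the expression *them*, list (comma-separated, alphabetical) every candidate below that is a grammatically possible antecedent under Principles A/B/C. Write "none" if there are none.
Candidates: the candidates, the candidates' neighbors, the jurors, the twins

*them* is a pronoun; Principle B requires it to be free in its binding domain — the matrix clause.
— the candidates: possessor inside the subject DP of the matrix clause; does not c-command the pronoun — Principle B does not apply; allowed.
— the candidates' neighbors: subject of the matrix clause; c-commands the pronoun within its binding domain — blocked (Principle B).
— the jurors: subject of the clause headed by 'wanted'; is c-commanded by the pronoun; coreference would bind this R-expression — blocked (Principle C).
— the twins: object of the clause headed by 'describe'; is c-commanded by the pronoun; coreference would bind this R-expression — blocked (Principle C).

the candidates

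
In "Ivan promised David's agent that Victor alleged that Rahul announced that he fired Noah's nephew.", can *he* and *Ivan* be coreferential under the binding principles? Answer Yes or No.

Yes

*Ivan* is an R-expression; Principle C requires it to be free (not bound by any c-commanding expression).
— he: subject of the clause headed by 'fired'; the pronoun does not c-command the R-expression — coreference allowed.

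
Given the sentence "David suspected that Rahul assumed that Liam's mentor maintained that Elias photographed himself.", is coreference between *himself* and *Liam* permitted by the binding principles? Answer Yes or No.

No

*himself* is a reflexive; Principle A requires it to be bound within its binding domain — the clause headed by 'photographed'.
— Liam: possessor inside the subject DP of the clause headed by 'maintained'; does not c-command the reflexive — cannot bind it (Principle A).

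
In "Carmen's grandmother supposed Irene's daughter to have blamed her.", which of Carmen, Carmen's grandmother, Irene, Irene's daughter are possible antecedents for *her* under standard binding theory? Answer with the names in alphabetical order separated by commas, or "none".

Carmen, Carmen's grandmother, Irene

*her* is a pronoun; Principle B requires it to be free in its binding domain — the clause headed by 'blamed'.
— Carmen: possessor inside the subject DP of the matrix clause; does not c-command the pronoun — Principle B does not apply; allowed.
— Carmen's grandmother: subject of the matrix clause; c-commands the pronoun but lies outside its binding domain — allowed.
— Irene: possessor inside the subject DP of the clause headed by 'blamed'; does not c-command the pronoun — Principle B does not apply; allowed.
— Irene's daughter: subject of the clause headed by 'blamed'; c-commands the pronoun within its binding domain — blocked (Principle B).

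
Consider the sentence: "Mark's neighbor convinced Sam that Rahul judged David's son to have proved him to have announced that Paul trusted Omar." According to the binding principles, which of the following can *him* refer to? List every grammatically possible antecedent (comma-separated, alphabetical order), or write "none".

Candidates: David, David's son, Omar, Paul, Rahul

*him* is a pronoun; Principle B requires it to be free in its binding domain — the clause headed by 'proved'.
— David: possessor inside the subject DP of the clause headed by 'proved'; does not c-command the pronoun — Principle B does not apply; allowed.
— David's son: subject of the clause headed by 'proved'; c-commands the pronoun within its binding domain — blocked (Principle B).
— Omar: object of the clause headed by 'trusted'; is c-commanded by the pronoun; coreference would bind this R-expression — blocked (Principle C).
— Paul: subject of the clause headed by 'trusted'; is c-commanded by the pronoun; coreference would bind this R-expression — blocked (Principle C).
— Rahul: subject of the clause headed by 'judged'; c-commands the pronoun but lies outside its binding domain — allowed.

David, Rahul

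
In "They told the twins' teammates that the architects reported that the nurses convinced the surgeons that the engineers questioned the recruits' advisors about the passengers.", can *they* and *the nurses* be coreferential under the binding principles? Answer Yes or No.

No

*the nurses* is an R-expression; Principle C requires it to be free (not bound by any c-commanding expression).
— they: subject of the matrix clause; the pronoun c-commands the R-expression — coreference blocked (Principle C).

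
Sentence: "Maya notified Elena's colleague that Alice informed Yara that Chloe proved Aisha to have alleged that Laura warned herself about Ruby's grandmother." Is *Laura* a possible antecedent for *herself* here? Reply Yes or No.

Yes

*herself* is a reflexive; Principle A requires it to be bound within its binding domain — the clause headed by 'warned'.
— Laura: subject of the clause headed by 'warned'; c-commands the reflexive within its binding domain — allowed (Principle A).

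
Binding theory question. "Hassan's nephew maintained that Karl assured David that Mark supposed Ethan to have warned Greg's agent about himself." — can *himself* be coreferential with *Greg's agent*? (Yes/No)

*himself* is a reflexive; Principle A requires it to be bound within its binding domain — the clause headed by 'warned'.
— Greg's agent: object of the clause headed by 'warned'; c-commands the reflexive within its binding domain — allowed (Principle A).

Yes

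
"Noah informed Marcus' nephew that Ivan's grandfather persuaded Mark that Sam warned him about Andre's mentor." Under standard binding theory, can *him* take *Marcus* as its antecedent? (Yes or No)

Yes

*him* is a pronoun; Principle B requires it to be free in its binding domain — the clause headed by 'warned'.
— Marcus: possessor inside the object DP of the matrix clause; does not c-command the pronoun — Principle B does not apply; allowed.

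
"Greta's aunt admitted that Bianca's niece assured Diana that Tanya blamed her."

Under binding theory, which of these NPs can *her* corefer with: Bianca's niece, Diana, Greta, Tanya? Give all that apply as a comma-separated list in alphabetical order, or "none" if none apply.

Bianca's niece, Diana, Greta

*her* is a pronoun; Principle B requires it to be free in its binding domain — the clause headed by 'blamed'.
— Bianca's niece: subject of the clause headed by 'assured'; c-commands the pronoun but lies outside its binding domain — allowed.
— Diana: object of the clause headed by 'assured'; c-commands the pronoun but lies outside its binding domain — allowed.
— Greta: possessor inside the subject DP of the matrix clause; does not c-command the pronoun — Principle B does not apply; allowed.
— Tanya: subject of the clause headed by 'blamed'; c-commands the pronoun within its binding domain — blocked (Principle B).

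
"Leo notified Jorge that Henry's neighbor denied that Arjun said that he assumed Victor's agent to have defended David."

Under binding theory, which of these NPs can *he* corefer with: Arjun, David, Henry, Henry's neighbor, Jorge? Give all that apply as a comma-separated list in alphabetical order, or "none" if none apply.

*he* is a pronoun; Principle B requires it to be free in its binding domain — the clause headed by 'assumed'.
— Arjun: subject of the clause headed by 'said'; c-commands the pronoun but lies outside its binding domain — allowed.
— David: object of the clause headed by 'defended'; is c-commanded by the pronoun; coreference would bind this R-expression — blocked (Principle C).
— Henry: possessor inside the subject DP of the clause headed by 'denied'; does not c-command the pronoun — Principle B does not apply; allowed.
— Henry's neighbor: subject of the clause headed by 'denied'; c-commands the pronoun but lies outside its binding domain — allowed.
— Jorge: object of the matrix clause; c-commands the pronoun but lies outside its binding domain — allowed.

Arjun, Henry, Henry's neighbor, Jorge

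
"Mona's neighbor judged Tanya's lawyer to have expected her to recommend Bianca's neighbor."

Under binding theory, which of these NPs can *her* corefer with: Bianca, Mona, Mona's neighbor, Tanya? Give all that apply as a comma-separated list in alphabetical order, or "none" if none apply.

Mona, Mona's neighbor, Tanya

*her* is a pronoun; Principle B requires it to be free in its binding domain — the clause headed by 'expected'.
— Bianca: possessor inside the object DP of the clause headed by 'recommend'; is c-commanded by the pronoun; coreference would bind this R-expression — blocked (Principle C).
— Mona: possessor inside the subject DP of the matrix clause; does not c-command the pronoun — Principle B does not apply; allowed.
— Mona's neighbor: subject of the matrix clause; c-commands the pronoun but lies outside its binding domain — allowed.
— Tanya: possessor inside the subject DP of the clause headed by 'expected'; does not c-command the pronoun — Principle B does not apply; allowed.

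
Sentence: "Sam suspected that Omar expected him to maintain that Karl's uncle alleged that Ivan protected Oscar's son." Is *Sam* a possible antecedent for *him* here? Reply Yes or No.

Yes

*him* is a pronoun; Principle B requires it to be free in its binding domain — the clause headed by 'expected'.
— Sam: subject of the matrix clause; c-commands the pronoun but lies outside its binding domain — allowed.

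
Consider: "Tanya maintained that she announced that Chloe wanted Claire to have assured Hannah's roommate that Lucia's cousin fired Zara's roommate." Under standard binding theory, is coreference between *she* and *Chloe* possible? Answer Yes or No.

No

*Chloe* is an R-expression; Principle C requires it to be free (not bound by any c-commanding expression).
— she: subject of the clause headed by 'announced'; the pronoun c-commands the R-expression — coreference blocked (Principle C).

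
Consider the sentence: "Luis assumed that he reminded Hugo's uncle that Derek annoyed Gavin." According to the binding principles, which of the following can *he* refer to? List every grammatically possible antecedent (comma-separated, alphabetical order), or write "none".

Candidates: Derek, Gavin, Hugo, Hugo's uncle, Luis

Luis

*he* is a pronoun; Principle B requires it to be free in its binding domain — the clause headed by 'reminded'.
— Derek: subject of the clause headed by 'annoyed'; is c-commanded by the pronoun; coreference would bind this R-expression — blocked (Principle C).
— Gavin: object of the clause headed by 'annoyed'; is c-commanded by the pronoun; coreference would bind this R-expression — blocked (Principle C).
— Hugo: possessor inside the object DP of the clause headed by 'reminded'; is c-commanded by the pronoun; coreference would bind this R-expression — blocked (Principle C).
— Hugo's uncle: object of the clause headed by 'reminded'; is c-commanded by the pronoun; coreference would bind this R-expression — blocked (Principle C).
— Luis: subject of the matrix clause; c-commands the pronoun but lies outside its binding domain — allowed.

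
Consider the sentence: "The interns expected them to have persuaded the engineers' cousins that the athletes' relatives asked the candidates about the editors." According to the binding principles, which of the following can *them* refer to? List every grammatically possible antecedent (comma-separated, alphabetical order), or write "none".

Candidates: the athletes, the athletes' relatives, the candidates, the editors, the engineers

none

*them* is a pronoun; Principle B requires it to be free in its binding domain — the matrix clause.
— the athletes: possessor inside the subject DP of the clause headed by 'asked'; is c-commanded by the pronoun; coreference would bind this R-expression — blocked (Principle C).
— the athletes' relatives: subject of the clause headed by 'asked'; is c-commanded by the pronoun; coreference would bind this R-expression — blocked (Principle C).
— the candidates: object of the clause headed by 'asked'; is c-commanded by the pronoun; coreference would bind this R-expression — blocked (Principle C).
— the editors: second object of the clause headed by 'asked'; is c-commanded by the pronoun; coreference would bind this R-expression — blocked (Principle C).
— the engineers: possessor inside the object DP of the clause headed by 'persuaded'; is c-commanded by the pronoun; coreference would bind this R-expression — blocked (Principle C).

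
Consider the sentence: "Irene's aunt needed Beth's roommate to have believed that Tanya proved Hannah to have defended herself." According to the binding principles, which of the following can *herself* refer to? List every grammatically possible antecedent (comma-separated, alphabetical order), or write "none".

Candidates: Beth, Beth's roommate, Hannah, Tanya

*herself* is a reflexive; Principle A requires it to be bound within its binding domain — the clause headed by 'defended'.
— Beth: possessor inside the subject DP of the clause headed by 'believed'; does not c-command the reflexive — cannot bind it (Principle A).
— Beth's roommate: subject of the clause headed by 'believed'; c-commands the reflexive but lies outside its binding domain — cannot bind it (Principle A).
— Hannah: subject of the clause headed by 'defended'; c-commands the reflexive within its binding domain — allowed (Principle A).
— Tanya: subject of the clause headed by 'proved'; c-commands the reflexive but lies outside its binding domain — cannot bind it (Principle A).

Hannah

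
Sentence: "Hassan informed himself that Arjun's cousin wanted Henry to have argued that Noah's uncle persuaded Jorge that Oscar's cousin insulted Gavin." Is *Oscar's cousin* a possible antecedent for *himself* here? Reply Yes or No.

No

*himself* is a reflexive; Principle A requires it to be bound within its binding domain — the matrix clause.
— Oscar's cousin: subject of the clause headed by 'insulted'; does not c-command the reflexive — cannot bind it (Principle A).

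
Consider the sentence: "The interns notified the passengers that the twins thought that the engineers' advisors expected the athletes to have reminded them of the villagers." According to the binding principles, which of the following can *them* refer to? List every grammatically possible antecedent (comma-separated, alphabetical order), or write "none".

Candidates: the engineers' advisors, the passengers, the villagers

the engineers' advisors, the passengers

*them* is a pronoun; Principle B requires it to be free in its binding domain — the clause headed by 'reminded'.
— the engineers' advisors: subject of the clause headed by 'expected'; c-commands the pronoun but lies outside its binding domain — allowed.
— the passengers: object of the matrix clause; c-commands the pronoun but lies outside its binding domain — allowed.
— the villagers: second object of the clause headed by 'reminded'; is c-commanded by the pronoun; coreference would bind this R-expression — blocked (Principle C).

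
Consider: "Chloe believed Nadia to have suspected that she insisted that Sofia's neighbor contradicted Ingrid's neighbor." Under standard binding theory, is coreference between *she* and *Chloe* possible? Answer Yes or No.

Yes

*Chloe* is an R-expression; Principle C requires it to be free (not bound by any c-commanding expression).
— she: subject of the clause headed by 'insisted'; the pronoun does not c-command the R-expression — coreference allowed.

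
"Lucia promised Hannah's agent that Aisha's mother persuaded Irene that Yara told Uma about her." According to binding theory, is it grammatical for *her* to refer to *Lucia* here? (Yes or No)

*Lucia* is an R-expression; Principle C requires it to be free (not bound by any c-commanding expression).
— her: second object of the clause headed by 'told'; the pronoun does not c-command the R-expression — coreference allowed.

Yes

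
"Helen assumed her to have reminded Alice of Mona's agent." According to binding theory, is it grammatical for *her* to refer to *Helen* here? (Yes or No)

*Helen* is an R-expression; Principle C requires it to be free (not bound by any c-commanding expression).
— her: subject of the clause headed by 'reminded'; the R-expression locally c-commands the pronoun — coreference blocked (Principle B on the pronoun).

No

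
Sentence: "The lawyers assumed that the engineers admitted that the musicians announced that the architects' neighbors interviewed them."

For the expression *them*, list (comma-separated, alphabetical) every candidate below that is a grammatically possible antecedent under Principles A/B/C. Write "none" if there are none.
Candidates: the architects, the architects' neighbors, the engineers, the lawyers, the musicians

the architects, the engineers, the lawyers, the musicians

*them* is a pronoun; Principle B requires it to be free in its binding domain — the clause headed by 'interviewed'.
— the architects: possessor inside the subject DP of the clause headed by 'interviewed'; does not c-command the pronoun — Principle B does not apply; allowed.
— the architects' neighbors: subject of the clause headed by 'interviewed'; c-commands the pronoun within its binding domain — blocked (Principle B).
— the engineers: subject of the clause headed by 'admitted'; c-commands the pronoun but lies outside its binding domain — allowed.
— the lawyers: subject of the matrix clause; c-commands the pronoun but lies outside its binding domain — allowed.
— the musicians: subject of the clause headed by 'announced'; c-commands the pronoun but lies outside its binding domain — allowed.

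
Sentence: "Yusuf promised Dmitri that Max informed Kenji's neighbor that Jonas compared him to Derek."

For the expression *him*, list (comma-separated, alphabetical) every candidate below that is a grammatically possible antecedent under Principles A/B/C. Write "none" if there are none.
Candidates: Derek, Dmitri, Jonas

Dmitri

*him* is a pronoun; Principle B requires it to be free in its binding domain — the clause headed by 'compared'.
— Derek: second object of the clause headed by 'compared'; is c-commanded by the pronoun; coreference would bind this R-expression — blocked (Principle C).
— Dmitri: object of the matrix clause; c-commands the pronoun but lies outside its binding domain — allowed.
— Jonas: subject of the clause headed by 'compared'; c-commands the pronoun within its binding domain — blocked (Principle B).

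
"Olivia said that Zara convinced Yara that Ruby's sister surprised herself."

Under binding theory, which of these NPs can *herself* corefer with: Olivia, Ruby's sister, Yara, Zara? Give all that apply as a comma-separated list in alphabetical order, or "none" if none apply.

*herself* is a reflexive; Principle A requires it to be bound within its binding domain — the clause headed by 'surprised'.
— Olivia: subject of the matrix clause; c-commands the reflexive but lies outside its binding domain — cannot bind it (Principle A).
— Ruby's sister: subject of the clause headed by 'surprised'; c-commands the reflexive within its binding domain — allowed (Principle A).
— Yara: object of the clause headed by 'convinced'; c-commands the reflexive but lies outside its binding domain — cannot bind it (Principle A).
— Zara: subject of the clause headed by 'convinced'; c-commands the reflexive but lies outside its binding domain — cannot bind it (Principle A).

Ruby's sister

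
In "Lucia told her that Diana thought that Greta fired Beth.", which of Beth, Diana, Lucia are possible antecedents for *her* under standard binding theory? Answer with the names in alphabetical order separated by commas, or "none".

none

*her* is a pronoun; Principle B requires it to be free in its binding domain — the matrix clause.
— Beth: object of the clause headed by 'fired'; is c-commanded by the pronoun; coreference would bind this R-expression — blocked (Principle C).
— Diana: subject of the clause headed by 'thought'; is c-commanded by the pronoun; coreference would bind this R-expression — blocked (Principle C).
— Lucia: subject of the matrix clause; c-commands the pronoun within its binding domain — blocked (Principle B).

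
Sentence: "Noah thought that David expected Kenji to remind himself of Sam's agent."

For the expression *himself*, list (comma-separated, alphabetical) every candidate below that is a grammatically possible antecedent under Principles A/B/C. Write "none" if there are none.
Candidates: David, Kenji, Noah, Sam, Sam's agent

Kenji

*himself* is a reflexive; Principle A requires it to be bound within its binding domain — the clause headed by 'remind'.
— David: subject of the clause headed by 'expected'; c-commands the reflexive but lies outside its binding domain — cannot bind it (Principle A).
— Kenji: subject of the clause headed by 'remind'; c-commands the reflexive within its binding domain — allowed (Principle A).
— Noah: subject of the matrix clause; c-commands the reflexive but lies outside its binding domain — cannot bind it (Principle A).
— Sam: possessor inside the second object DP of the clause headed by 'remind'; does not c-command the reflexive — cannot bind it (Principle A).
— Sam's agent: second object of the clause headed by 'remind'; does not c-command the reflexive — cannot bind it (Principle A).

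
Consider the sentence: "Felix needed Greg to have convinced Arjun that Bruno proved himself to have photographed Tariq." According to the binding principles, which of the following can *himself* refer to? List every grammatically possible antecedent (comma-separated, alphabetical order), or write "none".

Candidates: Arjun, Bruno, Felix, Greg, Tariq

Bruno

*himself* is a reflexive; Principle A requires it to be bound within its binding domain — the clause headed by 'proved'.
— Arjun: object of the clause headed by 'convinced'; c-commands the reflexive but lies outside its binding domain — cannot bind it (Principle A).
— Bruno: subject of the clause headed by 'proved'; c-commands the reflexive within its binding domain — allowed (Principle A).
— Felix: subject of the matrix clause; c-commands the reflexive but lies outside its binding domain — cannot bind it (Principle A).
— Greg: subject of the clause headed by 'convinced'; c-commands the reflexive but lies outside its binding domain — cannot bind it (Principle A).
— Tariq: object of the clause headed by 'photographed'; does not c-command the reflexive — cannot bind it (Principle A).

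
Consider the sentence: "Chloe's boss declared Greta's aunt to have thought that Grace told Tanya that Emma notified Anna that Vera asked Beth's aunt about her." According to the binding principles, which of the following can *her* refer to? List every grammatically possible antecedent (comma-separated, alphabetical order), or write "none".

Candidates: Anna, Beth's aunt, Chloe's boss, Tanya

Anna, Chloe's boss, Tanya

*her* is a pronoun; Principle B requires it to be free in its binding domain — the clause headed by 'asked'.
— Anna: object of the clause headed by 'notified'; c-commands the pronoun but lies outside its binding domain — allowed.
— Beth's aunt: object of the clause headed by 'asked'; c-commands the pronoun within its binding domain — blocked (Principle B).
— Chloe's boss: subject of the matrix clause; c-commands the pronoun but lies outside its binding domain — allowed.
— Tanya: object of the clause headed by 'told'; c-commands the pronoun but lies outside its binding domain — allowed.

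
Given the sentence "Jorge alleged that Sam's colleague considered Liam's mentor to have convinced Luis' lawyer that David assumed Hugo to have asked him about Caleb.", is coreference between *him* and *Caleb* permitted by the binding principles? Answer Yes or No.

No

*him* is a pronoun; Principle B requires it to be free in its binding domain — the clause headed by 'asked'.
— Caleb: second object of the clause headed by 'asked'; is c-commanded by the pronoun; coreference would bind this R-expression — blocked (Principle C).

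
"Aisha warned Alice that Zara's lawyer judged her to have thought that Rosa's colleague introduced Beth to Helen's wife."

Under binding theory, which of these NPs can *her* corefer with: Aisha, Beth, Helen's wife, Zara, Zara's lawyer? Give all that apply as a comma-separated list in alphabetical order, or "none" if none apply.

*her* is a pronoun; Principle B requires it to be free in its binding domain — the clause headed by 'judged'.
— Aisha: subject of the matrix clause; c-commands the pronoun but lies outside its binding domain — allowed.
— Beth: object of the clause headed by 'introduced'; is c-commanded by the pronoun; coreference would bind this R-expression — blocked (Principle C).
— Helen's wife: second object of the clause headed by 'introduced'; is c-commanded by the pronoun; coreference would bind this R-expression — blocked (Principle C).
— Zara: possessor inside the subject DP of the clause headed by 'judged'; does not c-command the pronoun — Principle B does not apply; allowed.
— Zara's lawyer: subject of the clause headed by 'judged'; c-commands the pronoun within its binding domain — blocked (Principle B).

Aisha, Zara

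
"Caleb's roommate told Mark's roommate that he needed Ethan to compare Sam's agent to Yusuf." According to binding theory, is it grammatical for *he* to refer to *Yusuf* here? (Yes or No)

*Yusuf* is an R-expression; Principle C requires it to be free (not bound by any c-commanding expression).
— he: subject of the clause headed by 'needed'; the pronoun c-commands the R-expression — coreference blocked (Principle C).

No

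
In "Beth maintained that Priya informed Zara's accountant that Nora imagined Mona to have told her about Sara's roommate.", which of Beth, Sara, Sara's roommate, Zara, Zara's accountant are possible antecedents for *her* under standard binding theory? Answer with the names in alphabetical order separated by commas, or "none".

*her* is a pronoun; Principle B requires it to be free in its binding domain — the clause headed by 'told'.
— Beth: subject of the matrix clause; c-commands the pronoun but lies outside its binding domain — allowed.
— Sara: possessor inside the second object DP of the clause headed by 'told'; is c-commanded by the pronoun; coreference would bind this R-expression — blocked (Principle C).
— Sara's roommate: second object of the clause headed by 'told'; is c-commanded by the pronoun; coreference would bind this R-expression — blocked (Principle C).
— Zara: possessor inside the object DP of the clause headed by 'informed'; does not c-command the pronoun — Principle B does not apply; allowed.
— Zara's accountant: object of the clause headed by 'informed'; c-commands the pronoun but lies outside its binding domain — allowed.

Beth, Zara, Zara's accountant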